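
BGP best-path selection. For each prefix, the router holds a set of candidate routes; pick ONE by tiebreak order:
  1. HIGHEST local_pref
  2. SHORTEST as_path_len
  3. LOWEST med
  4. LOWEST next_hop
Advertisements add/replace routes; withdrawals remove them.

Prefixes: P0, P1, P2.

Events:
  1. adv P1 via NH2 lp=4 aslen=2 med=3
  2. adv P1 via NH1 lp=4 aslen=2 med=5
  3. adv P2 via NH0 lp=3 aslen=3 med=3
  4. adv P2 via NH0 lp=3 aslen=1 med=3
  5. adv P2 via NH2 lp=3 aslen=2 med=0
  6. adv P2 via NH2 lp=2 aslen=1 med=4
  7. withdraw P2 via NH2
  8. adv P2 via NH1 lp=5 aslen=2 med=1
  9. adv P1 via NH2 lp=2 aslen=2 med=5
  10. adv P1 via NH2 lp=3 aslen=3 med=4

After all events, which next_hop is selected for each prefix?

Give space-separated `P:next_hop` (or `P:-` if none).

Op 1: best P0=- P1=NH2 P2=-
Op 2: best P0=- P1=NH2 P2=-
Op 3: best P0=- P1=NH2 P2=NH0
Op 4: best P0=- P1=NH2 P2=NH0
Op 5: best P0=- P1=NH2 P2=NH0
Op 6: best P0=- P1=NH2 P2=NH0
Op 7: best P0=- P1=NH2 P2=NH0
Op 8: best P0=- P1=NH2 P2=NH1
Op 9: best P0=- P1=NH1 P2=NH1
Op 10: best P0=- P1=NH1 P2=NH1

Answer: P0:- P1:NH1 P2:NH1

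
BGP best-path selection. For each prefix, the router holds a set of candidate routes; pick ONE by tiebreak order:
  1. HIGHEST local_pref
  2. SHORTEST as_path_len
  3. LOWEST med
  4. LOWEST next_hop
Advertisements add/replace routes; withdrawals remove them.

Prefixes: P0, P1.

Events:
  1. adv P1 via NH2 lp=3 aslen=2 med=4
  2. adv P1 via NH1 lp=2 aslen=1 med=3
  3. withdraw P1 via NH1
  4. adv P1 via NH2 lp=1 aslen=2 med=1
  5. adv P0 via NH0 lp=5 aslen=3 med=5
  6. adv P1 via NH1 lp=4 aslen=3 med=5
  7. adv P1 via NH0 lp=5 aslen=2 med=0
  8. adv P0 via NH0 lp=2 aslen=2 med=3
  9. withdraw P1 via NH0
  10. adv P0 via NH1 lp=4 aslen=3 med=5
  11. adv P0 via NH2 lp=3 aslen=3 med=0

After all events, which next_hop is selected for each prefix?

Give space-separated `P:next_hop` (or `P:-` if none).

Op 1: best P0=- P1=NH2
Op 2: best P0=- P1=NH2
Op 3: best P0=- P1=NH2
Op 4: best P0=- P1=NH2
Op 5: best P0=NH0 P1=NH2
Op 6: best P0=NH0 P1=NH1
Op 7: best P0=NH0 P1=NH0
Op 8: best P0=NH0 P1=NH0
Op 9: best P0=NH0 P1=NH1
Op 10: best P0=NH1 P1=NH1
Op 11: best P0=NH1 P1=NH1

Answer: P0:NH1 P1:NH1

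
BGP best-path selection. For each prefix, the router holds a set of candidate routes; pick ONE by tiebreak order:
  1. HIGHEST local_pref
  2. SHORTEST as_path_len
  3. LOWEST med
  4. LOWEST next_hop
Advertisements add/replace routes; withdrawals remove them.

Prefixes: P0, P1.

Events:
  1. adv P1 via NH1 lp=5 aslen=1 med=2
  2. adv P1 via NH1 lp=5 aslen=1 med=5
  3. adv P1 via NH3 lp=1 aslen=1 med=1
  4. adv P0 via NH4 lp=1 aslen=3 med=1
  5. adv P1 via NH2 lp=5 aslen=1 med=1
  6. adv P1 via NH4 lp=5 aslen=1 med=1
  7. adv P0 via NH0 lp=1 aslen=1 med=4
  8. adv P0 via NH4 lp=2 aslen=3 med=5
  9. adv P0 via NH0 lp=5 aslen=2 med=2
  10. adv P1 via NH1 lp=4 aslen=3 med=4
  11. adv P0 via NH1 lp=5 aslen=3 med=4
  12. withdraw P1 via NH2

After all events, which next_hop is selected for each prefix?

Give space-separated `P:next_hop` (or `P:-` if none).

Answer: P0:NH0 P1:NH4

Derivation:
Op 1: best P0=- P1=NH1
Op 2: best P0=- P1=NH1
Op 3: best P0=- P1=NH1
Op 4: best P0=NH4 P1=NH1
Op 5: best P0=NH4 P1=NH2
Op 6: best P0=NH4 P1=NH2
Op 7: best P0=NH0 P1=NH2
Op 8: best P0=NH4 P1=NH2
Op 9: best P0=NH0 P1=NH2
Op 10: best P0=NH0 P1=NH2
Op 11: best P0=NH0 P1=NH2
Op 12: best P0=NH0 P1=NH4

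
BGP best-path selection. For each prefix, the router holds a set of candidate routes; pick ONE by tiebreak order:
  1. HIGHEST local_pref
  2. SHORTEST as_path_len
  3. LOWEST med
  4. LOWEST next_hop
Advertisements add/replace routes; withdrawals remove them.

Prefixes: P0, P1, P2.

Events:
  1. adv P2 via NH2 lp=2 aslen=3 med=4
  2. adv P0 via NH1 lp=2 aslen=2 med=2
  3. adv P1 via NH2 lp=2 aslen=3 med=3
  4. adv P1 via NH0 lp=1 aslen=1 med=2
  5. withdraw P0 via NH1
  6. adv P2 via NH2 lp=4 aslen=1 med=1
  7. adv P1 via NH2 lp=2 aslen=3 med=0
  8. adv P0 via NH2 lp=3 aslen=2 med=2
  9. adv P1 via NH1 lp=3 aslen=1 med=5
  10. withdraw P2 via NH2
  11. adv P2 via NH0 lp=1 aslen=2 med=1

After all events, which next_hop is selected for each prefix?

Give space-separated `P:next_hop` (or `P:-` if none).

Answer: P0:NH2 P1:NH1 P2:NH0

Derivation:
Op 1: best P0=- P1=- P2=NH2
Op 2: best P0=NH1 P1=- P2=NH2
Op 3: best P0=NH1 P1=NH2 P2=NH2
Op 4: best P0=NH1 P1=NH2 P2=NH2
Op 5: best P0=- P1=NH2 P2=NH2
Op 6: best P0=- P1=NH2 P2=NH2
Op 7: best P0=- P1=NH2 P2=NH2
Op 8: best P0=NH2 P1=NH2 P2=NH2
Op 9: best P0=NH2 P1=NH1 P2=NH2
Op 10: best P0=NH2 P1=NH1 P2=-
Op 11: best P0=NH2 P1=NH1 P2=NH0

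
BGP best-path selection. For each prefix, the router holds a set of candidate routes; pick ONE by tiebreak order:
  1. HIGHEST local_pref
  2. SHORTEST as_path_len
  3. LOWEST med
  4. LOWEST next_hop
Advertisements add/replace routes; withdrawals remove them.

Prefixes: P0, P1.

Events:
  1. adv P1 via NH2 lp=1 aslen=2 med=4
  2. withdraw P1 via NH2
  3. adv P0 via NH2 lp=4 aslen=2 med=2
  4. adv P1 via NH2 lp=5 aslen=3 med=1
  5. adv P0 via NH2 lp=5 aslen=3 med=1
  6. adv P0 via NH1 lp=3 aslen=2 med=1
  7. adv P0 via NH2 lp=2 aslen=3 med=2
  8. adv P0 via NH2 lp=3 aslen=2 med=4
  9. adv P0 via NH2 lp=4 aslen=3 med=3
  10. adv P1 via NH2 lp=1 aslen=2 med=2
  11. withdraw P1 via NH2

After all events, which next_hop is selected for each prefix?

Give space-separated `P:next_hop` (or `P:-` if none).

Op 1: best P0=- P1=NH2
Op 2: best P0=- P1=-
Op 3: best P0=NH2 P1=-
Op 4: best P0=NH2 P1=NH2
Op 5: best P0=NH2 P1=NH2
Op 6: best P0=NH2 P1=NH2
Op 7: best P0=NH1 P1=NH2
Op 8: best P0=NH1 P1=NH2
Op 9: best P0=NH2 P1=NH2
Op 10: best P0=NH2 P1=NH2
Op 11: best P0=NH2 P1=-

Answer: P0:NH2 P1:-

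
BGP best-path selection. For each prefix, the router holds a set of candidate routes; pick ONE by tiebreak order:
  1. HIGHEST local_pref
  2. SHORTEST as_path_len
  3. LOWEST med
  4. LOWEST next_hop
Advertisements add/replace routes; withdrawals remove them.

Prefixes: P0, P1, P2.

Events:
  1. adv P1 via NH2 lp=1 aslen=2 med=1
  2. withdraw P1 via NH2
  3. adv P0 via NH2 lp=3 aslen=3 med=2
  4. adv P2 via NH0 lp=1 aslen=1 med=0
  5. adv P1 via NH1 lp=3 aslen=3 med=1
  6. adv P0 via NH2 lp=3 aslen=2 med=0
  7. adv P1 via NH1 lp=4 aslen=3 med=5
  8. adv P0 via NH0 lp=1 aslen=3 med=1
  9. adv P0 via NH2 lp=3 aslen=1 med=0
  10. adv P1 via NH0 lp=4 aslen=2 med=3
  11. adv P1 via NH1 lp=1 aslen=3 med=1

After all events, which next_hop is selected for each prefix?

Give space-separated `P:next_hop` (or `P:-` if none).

Op 1: best P0=- P1=NH2 P2=-
Op 2: best P0=- P1=- P2=-
Op 3: best P0=NH2 P1=- P2=-
Op 4: best P0=NH2 P1=- P2=NH0
Op 5: best P0=NH2 P1=NH1 P2=NH0
Op 6: best P0=NH2 P1=NH1 P2=NH0
Op 7: best P0=NH2 P1=NH1 P2=NH0
Op 8: best P0=NH2 P1=NH1 P2=NH0
Op 9: best P0=NH2 P1=NH1 P2=NH0
Op 10: best P0=NH2 P1=NH0 P2=NH0
Op 11: best P0=NH2 P1=NH0 P2=NH0

Answer: P0:NH2 P1:NH0 P2:NH0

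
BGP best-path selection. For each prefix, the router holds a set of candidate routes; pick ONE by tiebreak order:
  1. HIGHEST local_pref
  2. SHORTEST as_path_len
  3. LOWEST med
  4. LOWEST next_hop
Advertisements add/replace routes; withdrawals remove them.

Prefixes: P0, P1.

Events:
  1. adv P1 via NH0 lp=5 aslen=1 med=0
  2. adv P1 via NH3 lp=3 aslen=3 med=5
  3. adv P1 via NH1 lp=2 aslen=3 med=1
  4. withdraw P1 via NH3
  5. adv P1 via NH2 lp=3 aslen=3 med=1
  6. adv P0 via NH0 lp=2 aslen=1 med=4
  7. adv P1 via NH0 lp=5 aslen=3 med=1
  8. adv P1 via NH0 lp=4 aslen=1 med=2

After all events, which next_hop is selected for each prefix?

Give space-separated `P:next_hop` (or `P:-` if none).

Answer: P0:NH0 P1:NH0

Derivation:
Op 1: best P0=- P1=NH0
Op 2: best P0=- P1=NH0
Op 3: best P0=- P1=NH0
Op 4: best P0=- P1=NH0
Op 5: best P0=- P1=NH0
Op 6: best P0=NH0 P1=NH0
Op 7: best P0=NH0 P1=NH0
Op 8: best P0=NH0 P1=NH0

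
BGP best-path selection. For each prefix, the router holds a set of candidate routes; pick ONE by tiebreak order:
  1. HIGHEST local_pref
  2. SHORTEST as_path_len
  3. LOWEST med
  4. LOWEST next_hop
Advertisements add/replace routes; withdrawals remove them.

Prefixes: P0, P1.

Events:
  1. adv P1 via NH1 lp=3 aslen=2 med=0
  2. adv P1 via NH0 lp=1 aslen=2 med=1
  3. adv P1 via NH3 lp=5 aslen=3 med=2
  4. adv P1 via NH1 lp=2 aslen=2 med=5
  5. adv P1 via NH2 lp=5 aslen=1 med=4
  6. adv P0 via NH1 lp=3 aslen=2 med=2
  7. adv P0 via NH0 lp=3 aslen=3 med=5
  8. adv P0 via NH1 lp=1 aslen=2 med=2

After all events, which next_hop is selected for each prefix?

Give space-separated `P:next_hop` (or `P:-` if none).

Answer: P0:NH0 P1:NH2

Derivation:
Op 1: best P0=- P1=NH1
Op 2: best P0=- P1=NH1
Op 3: best P0=- P1=NH3
Op 4: best P0=- P1=NH3
Op 5: best P0=- P1=NH2
Op 6: best P0=NH1 P1=NH2
Op 7: best P0=NH1 P1=NH2
Op 8: best P0=NH0 P1=NH2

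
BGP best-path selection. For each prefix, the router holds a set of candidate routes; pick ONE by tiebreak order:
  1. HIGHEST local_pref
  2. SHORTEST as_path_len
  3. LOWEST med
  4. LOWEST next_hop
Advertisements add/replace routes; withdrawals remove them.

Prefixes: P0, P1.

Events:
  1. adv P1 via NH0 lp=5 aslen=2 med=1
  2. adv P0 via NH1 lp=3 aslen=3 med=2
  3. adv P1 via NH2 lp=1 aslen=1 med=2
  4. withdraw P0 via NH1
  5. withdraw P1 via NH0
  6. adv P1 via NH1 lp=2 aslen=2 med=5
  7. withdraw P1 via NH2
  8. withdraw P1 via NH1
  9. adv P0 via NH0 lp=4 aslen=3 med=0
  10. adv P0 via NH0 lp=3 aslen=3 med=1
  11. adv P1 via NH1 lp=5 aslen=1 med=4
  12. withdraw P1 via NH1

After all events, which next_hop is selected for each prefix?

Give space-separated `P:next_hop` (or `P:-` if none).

Answer: P0:NH0 P1:-

Derivation:
Op 1: best P0=- P1=NH0
Op 2: best P0=NH1 P1=NH0
Op 3: best P0=NH1 P1=NH0
Op 4: best P0=- P1=NH0
Op 5: best P0=- P1=NH2
Op 6: best P0=- P1=NH1
Op 7: best P0=- P1=NH1
Op 8: best P0=- P1=-
Op 9: best P0=NH0 P1=-
Op 10: best P0=NH0 P1=-
Op 11: best P0=NH0 P1=NH1
Op 12: best P0=NH0 P1=-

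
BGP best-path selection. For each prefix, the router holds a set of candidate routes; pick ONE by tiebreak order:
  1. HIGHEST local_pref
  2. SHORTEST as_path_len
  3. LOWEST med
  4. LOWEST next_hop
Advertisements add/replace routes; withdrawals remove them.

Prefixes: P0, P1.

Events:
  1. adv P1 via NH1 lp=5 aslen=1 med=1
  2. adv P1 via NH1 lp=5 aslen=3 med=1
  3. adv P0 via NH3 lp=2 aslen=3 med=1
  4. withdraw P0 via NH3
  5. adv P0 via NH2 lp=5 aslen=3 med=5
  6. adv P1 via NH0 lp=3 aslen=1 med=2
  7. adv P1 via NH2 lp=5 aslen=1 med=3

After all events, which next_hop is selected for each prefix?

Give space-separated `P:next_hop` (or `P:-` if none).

Answer: P0:NH2 P1:NH2

Derivation:
Op 1: best P0=- P1=NH1
Op 2: best P0=- P1=NH1
Op 3: best P0=NH3 P1=NH1
Op 4: best P0=- P1=NH1
Op 5: best P0=NH2 P1=NH1
Op 6: best P0=NH2 P1=NH1
Op 7: best P0=NH2 P1=NH2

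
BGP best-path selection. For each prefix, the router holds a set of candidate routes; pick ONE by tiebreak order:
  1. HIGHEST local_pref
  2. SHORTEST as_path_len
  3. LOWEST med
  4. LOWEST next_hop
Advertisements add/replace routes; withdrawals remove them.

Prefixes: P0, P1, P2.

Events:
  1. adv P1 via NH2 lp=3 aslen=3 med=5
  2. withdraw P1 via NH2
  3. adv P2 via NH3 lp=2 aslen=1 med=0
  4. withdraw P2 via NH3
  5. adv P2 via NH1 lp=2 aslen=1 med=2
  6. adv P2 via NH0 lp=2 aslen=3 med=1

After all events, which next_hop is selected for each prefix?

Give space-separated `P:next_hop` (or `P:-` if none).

Op 1: best P0=- P1=NH2 P2=-
Op 2: best P0=- P1=- P2=-
Op 3: best P0=- P1=- P2=NH3
Op 4: best P0=- P1=- P2=-
Op 5: best P0=- P1=- P2=NH1
Op 6: best P0=- P1=- P2=NH1

Answer: P0:- P1:- P2:NH1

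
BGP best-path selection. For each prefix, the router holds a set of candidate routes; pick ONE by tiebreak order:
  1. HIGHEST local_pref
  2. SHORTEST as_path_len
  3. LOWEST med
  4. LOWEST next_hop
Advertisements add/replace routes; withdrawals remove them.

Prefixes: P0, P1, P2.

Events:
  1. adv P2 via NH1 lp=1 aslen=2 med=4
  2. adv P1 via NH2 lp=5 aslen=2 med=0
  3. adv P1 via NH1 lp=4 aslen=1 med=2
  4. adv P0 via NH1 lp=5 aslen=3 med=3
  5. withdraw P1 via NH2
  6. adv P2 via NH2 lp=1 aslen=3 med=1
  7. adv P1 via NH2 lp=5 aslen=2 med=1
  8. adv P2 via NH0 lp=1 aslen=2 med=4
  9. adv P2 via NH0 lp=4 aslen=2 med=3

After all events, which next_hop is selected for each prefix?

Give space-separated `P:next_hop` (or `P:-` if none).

Op 1: best P0=- P1=- P2=NH1
Op 2: best P0=- P1=NH2 P2=NH1
Op 3: best P0=- P1=NH2 P2=NH1
Op 4: best P0=NH1 P1=NH2 P2=NH1
Op 5: best P0=NH1 P1=NH1 P2=NH1
Op 6: best P0=NH1 P1=NH1 P2=NH1
Op 7: best P0=NH1 P1=NH2 P2=NH1
Op 8: best P0=NH1 P1=NH2 P2=NH0
Op 9: best P0=NH1 P1=NH2 P2=NH0

Answer: P0:NH1 P1:NH2 P2:NH0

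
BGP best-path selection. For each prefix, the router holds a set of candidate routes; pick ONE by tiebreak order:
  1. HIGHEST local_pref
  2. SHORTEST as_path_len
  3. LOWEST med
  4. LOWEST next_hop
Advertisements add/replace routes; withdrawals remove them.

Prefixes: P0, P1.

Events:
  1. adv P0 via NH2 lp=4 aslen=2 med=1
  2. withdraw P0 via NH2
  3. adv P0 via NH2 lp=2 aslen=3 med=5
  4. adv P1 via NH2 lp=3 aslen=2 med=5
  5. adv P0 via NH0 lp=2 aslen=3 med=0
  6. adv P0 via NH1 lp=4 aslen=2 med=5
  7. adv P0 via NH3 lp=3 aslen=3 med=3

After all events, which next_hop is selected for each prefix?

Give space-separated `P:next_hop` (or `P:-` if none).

Answer: P0:NH1 P1:NH2

Derivation:
Op 1: best P0=NH2 P1=-
Op 2: best P0=- P1=-
Op 3: best P0=NH2 P1=-
Op 4: best P0=NH2 P1=NH2
Op 5: best P0=NH0 P1=NH2
Op 6: best P0=NH1 P1=NH2
Op 7: best P0=NH1 P1=NH2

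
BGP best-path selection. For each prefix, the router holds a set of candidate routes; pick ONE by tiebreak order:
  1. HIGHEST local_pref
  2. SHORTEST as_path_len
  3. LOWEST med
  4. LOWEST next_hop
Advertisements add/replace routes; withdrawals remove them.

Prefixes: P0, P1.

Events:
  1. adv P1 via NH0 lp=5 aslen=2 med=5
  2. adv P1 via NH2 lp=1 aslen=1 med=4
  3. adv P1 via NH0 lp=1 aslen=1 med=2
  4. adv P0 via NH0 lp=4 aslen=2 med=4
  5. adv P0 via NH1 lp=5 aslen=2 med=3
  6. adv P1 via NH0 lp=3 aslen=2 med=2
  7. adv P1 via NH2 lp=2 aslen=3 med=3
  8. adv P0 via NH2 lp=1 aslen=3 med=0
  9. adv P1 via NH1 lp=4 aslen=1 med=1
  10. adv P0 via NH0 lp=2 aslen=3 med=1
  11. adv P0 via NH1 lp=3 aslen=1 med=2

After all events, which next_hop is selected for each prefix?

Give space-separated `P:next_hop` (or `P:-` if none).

Answer: P0:NH1 P1:NH1

Derivation:
Op 1: best P0=- P1=NH0
Op 2: best P0=- P1=NH0
Op 3: best P0=- P1=NH0
Op 4: best P0=NH0 P1=NH0
Op 5: best P0=NH1 P1=NH0
Op 6: best P0=NH1 P1=NH0
Op 7: best P0=NH1 P1=NH0
Op 8: best P0=NH1 P1=NH0
Op 9: best P0=NH1 P1=NH1
Op 10: best P0=NH1 P1=NH1
Op 11: best P0=NH1 P1=NH1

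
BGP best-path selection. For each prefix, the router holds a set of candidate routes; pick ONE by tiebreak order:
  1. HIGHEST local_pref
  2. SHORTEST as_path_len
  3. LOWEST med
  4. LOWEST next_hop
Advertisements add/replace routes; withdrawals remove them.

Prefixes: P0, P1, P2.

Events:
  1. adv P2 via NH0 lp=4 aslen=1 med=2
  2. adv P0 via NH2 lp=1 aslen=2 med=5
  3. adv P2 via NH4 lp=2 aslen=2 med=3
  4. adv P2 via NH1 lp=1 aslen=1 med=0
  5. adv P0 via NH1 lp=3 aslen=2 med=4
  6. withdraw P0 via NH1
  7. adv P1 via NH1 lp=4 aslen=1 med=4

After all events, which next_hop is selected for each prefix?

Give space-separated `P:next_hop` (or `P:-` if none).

Answer: P0:NH2 P1:NH1 P2:NH0

Derivation:
Op 1: best P0=- P1=- P2=NH0
Op 2: best P0=NH2 P1=- P2=NH0
Op 3: best P0=NH2 P1=- P2=NH0
Op 4: best P0=NH2 P1=- P2=NH0
Op 5: best P0=NH1 P1=- P2=NH0
Op 6: best P0=NH2 P1=- P2=NH0
Op 7: best P0=NH2 P1=NH1 P2=NH0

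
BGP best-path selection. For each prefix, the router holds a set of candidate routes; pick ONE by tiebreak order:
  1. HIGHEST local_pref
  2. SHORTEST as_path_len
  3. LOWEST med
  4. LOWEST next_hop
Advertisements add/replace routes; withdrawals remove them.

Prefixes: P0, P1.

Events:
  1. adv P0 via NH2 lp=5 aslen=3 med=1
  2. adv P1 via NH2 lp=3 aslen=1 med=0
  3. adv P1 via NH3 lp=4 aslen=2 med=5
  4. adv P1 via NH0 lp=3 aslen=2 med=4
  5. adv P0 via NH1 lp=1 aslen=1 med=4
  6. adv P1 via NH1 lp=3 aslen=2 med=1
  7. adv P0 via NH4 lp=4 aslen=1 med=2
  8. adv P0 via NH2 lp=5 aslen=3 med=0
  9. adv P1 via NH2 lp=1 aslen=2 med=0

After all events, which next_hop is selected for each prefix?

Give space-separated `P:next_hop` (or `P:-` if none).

Op 1: best P0=NH2 P1=-
Op 2: best P0=NH2 P1=NH2
Op 3: best P0=NH2 P1=NH3
Op 4: best P0=NH2 P1=NH3
Op 5: best P0=NH2 P1=NH3
Op 6: best P0=NH2 P1=NH3
Op 7: best P0=NH2 P1=NH3
Op 8: best P0=NH2 P1=NH3
Op 9: best P0=NH2 P1=NH3

Answer: P0:NH2 P1:NH3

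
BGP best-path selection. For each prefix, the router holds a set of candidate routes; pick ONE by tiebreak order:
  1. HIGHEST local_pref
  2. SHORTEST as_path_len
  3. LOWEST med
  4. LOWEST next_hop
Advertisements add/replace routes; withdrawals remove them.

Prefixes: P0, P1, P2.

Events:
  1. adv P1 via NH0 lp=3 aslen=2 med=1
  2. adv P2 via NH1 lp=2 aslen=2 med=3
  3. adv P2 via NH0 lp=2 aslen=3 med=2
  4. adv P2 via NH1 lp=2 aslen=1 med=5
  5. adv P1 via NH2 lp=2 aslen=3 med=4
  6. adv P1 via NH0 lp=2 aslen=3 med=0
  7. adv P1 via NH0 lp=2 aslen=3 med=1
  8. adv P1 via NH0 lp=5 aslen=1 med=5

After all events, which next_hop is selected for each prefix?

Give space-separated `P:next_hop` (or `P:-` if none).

Op 1: best P0=- P1=NH0 P2=-
Op 2: best P0=- P1=NH0 P2=NH1
Op 3: best P0=- P1=NH0 P2=NH1
Op 4: best P0=- P1=NH0 P2=NH1
Op 5: best P0=- P1=NH0 P2=NH1
Op 6: best P0=- P1=NH0 P2=NH1
Op 7: best P0=- P1=NH0 P2=NH1
Op 8: best P0=- P1=NH0 P2=NH1

Answer: P0:- P1:NH0 P2:NH1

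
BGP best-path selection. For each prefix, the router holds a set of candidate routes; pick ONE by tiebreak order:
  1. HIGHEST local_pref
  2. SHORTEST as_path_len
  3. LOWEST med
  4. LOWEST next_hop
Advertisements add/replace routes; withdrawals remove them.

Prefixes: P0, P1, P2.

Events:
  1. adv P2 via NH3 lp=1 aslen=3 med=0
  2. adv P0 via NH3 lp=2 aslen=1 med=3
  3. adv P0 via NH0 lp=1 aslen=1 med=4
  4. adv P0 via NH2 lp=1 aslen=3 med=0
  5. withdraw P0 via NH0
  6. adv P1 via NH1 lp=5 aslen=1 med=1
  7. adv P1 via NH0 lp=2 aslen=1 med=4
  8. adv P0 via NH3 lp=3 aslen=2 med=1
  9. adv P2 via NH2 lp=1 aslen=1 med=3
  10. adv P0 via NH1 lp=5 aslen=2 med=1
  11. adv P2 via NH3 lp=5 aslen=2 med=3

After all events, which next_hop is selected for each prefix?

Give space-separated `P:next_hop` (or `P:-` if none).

Answer: P0:NH1 P1:NH1 P2:NH3

Derivation:
Op 1: best P0=- P1=- P2=NH3
Op 2: best P0=NH3 P1=- P2=NH3
Op 3: best P0=NH3 P1=- P2=NH3
Op 4: best P0=NH3 P1=- P2=NH3
Op 5: best P0=NH3 P1=- P2=NH3
Op 6: best P0=NH3 P1=NH1 P2=NH3
Op 7: best P0=NH3 P1=NH1 P2=NH3
Op 8: best P0=NH3 P1=NH1 P2=NH3
Op 9: best P0=NH3 P1=NH1 P2=NH2
Op 10: best P0=NH1 P1=NH1 P2=NH2
Op 11: best P0=NH1 P1=NH1 P2=NH3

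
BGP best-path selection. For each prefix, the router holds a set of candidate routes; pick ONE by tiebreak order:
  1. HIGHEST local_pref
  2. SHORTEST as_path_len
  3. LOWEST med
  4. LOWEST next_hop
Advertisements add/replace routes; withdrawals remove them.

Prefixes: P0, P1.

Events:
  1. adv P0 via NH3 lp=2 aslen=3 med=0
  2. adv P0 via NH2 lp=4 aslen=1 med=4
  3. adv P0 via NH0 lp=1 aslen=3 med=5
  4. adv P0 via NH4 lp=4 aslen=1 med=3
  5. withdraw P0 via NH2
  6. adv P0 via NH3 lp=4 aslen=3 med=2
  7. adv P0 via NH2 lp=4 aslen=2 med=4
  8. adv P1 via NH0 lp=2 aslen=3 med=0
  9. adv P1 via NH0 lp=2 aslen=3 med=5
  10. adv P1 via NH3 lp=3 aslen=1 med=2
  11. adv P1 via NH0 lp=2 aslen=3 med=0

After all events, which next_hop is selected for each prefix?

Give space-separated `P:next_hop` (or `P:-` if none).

Answer: P0:NH4 P1:NH3

Derivation:
Op 1: best P0=NH3 P1=-
Op 2: best P0=NH2 P1=-
Op 3: best P0=NH2 P1=-
Op 4: best P0=NH4 P1=-
Op 5: best P0=NH4 P1=-
Op 6: best P0=NH4 P1=-
Op 7: best P0=NH4 P1=-
Op 8: best P0=NH4 P1=NH0
Op 9: best P0=NH4 P1=NH0
Op 10: best P0=NH4 P1=NH3
Op 11: best P0=NH4 P1=NH3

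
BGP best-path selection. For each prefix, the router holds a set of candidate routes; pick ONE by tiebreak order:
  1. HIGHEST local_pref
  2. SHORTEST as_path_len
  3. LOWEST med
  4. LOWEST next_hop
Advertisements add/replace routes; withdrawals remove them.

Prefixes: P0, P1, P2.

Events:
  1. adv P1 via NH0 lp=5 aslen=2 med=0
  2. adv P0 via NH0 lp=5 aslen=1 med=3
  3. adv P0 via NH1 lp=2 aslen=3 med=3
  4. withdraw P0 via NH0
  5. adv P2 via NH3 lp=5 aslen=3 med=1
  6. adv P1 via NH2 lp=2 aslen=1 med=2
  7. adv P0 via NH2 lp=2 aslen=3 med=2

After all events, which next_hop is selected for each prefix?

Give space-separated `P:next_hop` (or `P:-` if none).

Answer: P0:NH2 P1:NH0 P2:NH3

Derivation:
Op 1: best P0=- P1=NH0 P2=-
Op 2: best P0=NH0 P1=NH0 P2=-
Op 3: best P0=NH0 P1=NH0 P2=-
Op 4: best P0=NH1 P1=NH0 P2=-
Op 5: best P0=NH1 P1=NH0 P2=NH3
Op 6: best P0=NH1 P1=NH0 P2=NH3
Op 7: best P0=NH2 P1=NH0 P2=NH3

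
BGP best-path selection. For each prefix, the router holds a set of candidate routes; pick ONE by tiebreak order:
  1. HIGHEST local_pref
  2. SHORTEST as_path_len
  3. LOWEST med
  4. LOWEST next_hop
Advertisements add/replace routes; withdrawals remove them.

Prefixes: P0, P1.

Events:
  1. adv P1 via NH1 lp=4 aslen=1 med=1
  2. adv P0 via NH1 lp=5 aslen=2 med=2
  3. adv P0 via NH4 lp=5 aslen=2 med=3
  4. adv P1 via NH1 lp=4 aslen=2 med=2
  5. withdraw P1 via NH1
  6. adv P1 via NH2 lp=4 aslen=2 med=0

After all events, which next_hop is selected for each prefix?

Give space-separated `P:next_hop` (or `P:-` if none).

Answer: P0:NH1 P1:NH2

Derivation:
Op 1: best P0=- P1=NH1
Op 2: best P0=NH1 P1=NH1
Op 3: best P0=NH1 P1=NH1
Op 4: best P0=NH1 P1=NH1
Op 5: best P0=NH1 P1=-
Op 6: best P0=NH1 P1=NH2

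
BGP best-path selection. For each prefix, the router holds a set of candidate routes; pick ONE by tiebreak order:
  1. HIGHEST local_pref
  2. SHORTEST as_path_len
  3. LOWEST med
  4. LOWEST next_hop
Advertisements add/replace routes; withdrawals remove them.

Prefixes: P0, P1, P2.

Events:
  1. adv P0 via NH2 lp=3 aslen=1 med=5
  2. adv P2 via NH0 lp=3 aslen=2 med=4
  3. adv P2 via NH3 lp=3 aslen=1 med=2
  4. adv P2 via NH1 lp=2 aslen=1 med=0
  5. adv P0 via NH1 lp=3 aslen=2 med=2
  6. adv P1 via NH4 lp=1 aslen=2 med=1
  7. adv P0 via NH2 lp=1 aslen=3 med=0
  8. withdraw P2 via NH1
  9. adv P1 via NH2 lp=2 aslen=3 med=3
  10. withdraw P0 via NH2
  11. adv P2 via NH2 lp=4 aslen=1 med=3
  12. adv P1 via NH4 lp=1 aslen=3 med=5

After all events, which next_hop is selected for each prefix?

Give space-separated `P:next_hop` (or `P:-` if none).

Answer: P0:NH1 P1:NH2 P2:NH2

Derivation:
Op 1: best P0=NH2 P1=- P2=-
Op 2: best P0=NH2 P1=- P2=NH0
Op 3: best P0=NH2 P1=- P2=NH3
Op 4: best P0=NH2 P1=- P2=NH3
Op 5: best P0=NH2 P1=- P2=NH3
Op 6: best P0=NH2 P1=NH4 P2=NH3
Op 7: best P0=NH1 P1=NH4 P2=NH3
Op 8: best P0=NH1 P1=NH4 P2=NH3
Op 9: best P0=NH1 P1=NH2 P2=NH3
Op 10: best P0=NH1 P1=NH2 P2=NH3
Op 11: best P0=NH1 P1=NH2 P2=NH2
Op 12: best P0=NH1 P1=NH2 P2=NH2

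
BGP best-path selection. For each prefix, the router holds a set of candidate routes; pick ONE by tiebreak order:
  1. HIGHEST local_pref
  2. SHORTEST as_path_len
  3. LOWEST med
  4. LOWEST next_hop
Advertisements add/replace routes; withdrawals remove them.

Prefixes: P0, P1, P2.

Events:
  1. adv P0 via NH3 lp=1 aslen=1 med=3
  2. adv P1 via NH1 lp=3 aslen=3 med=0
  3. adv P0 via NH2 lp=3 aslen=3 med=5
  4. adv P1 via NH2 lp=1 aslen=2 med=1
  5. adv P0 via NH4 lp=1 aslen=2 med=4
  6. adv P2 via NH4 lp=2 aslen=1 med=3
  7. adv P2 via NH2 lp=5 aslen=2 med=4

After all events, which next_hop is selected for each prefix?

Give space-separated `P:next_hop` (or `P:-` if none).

Answer: P0:NH2 P1:NH1 P2:NH2

Derivation:
Op 1: best P0=NH3 P1=- P2=-
Op 2: best P0=NH3 P1=NH1 P2=-
Op 3: best P0=NH2 P1=NH1 P2=-
Op 4: best P0=NH2 P1=NH1 P2=-
Op 5: best P0=NH2 P1=NH1 P2=-
Op 6: best P0=NH2 P1=NH1 P2=NH4
Op 7: best P0=NH2 P1=NH1 P2=NH2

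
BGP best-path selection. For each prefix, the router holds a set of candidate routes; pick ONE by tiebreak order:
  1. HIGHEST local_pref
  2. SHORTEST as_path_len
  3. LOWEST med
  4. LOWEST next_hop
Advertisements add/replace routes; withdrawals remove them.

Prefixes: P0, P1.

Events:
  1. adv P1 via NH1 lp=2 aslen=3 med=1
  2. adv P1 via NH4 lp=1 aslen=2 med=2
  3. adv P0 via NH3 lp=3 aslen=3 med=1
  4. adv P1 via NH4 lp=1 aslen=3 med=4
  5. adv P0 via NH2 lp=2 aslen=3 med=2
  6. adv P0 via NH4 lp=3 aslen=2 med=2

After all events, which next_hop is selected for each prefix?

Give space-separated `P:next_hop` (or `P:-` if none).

Answer: P0:NH4 P1:NH1

Derivation:
Op 1: best P0=- P1=NH1
Op 2: best P0=- P1=NH1
Op 3: best P0=NH3 P1=NH1
Op 4: best P0=NH3 P1=NH1
Op 5: best P0=NH3 P1=NH1
Op 6: best P0=NH4 P1=NH1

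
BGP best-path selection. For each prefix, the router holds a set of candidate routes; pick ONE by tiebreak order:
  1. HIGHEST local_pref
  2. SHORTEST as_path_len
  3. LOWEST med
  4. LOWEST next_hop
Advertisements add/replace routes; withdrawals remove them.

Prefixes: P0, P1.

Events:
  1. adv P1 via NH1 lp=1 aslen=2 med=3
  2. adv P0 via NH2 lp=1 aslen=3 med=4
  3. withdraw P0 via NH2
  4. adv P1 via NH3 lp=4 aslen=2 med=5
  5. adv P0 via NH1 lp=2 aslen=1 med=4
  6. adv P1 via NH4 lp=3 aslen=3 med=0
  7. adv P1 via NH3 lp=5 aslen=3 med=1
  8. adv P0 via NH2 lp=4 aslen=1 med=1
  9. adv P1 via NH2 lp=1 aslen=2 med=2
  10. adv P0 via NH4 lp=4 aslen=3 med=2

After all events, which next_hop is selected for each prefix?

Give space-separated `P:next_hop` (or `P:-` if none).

Op 1: best P0=- P1=NH1
Op 2: best P0=NH2 P1=NH1
Op 3: best P0=- P1=NH1
Op 4: best P0=- P1=NH3
Op 5: best P0=NH1 P1=NH3
Op 6: best P0=NH1 P1=NH3
Op 7: best P0=NH1 P1=NH3
Op 8: best P0=NH2 P1=NH3
Op 9: best P0=NH2 P1=NH3
Op 10: best P0=NH2 P1=NH3

Answer: P0:NH2 P1:NH3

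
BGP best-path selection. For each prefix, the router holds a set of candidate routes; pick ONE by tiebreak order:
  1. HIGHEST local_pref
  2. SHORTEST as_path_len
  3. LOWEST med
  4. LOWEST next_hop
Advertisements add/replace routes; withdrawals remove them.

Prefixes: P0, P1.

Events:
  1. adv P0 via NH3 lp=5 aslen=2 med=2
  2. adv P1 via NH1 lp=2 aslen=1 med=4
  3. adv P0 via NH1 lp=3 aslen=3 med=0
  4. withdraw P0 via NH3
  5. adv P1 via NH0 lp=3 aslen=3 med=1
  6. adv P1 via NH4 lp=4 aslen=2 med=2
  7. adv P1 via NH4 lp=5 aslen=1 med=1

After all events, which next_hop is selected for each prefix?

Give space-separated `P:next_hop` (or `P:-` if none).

Op 1: best P0=NH3 P1=-
Op 2: best P0=NH3 P1=NH1
Op 3: best P0=NH3 P1=NH1
Op 4: best P0=NH1 P1=NH1
Op 5: best P0=NH1 P1=NH0
Op 6: best P0=NH1 P1=NH4
Op 7: best P0=NH1 P1=NH4

Answer: P0:NH1 P1:NH4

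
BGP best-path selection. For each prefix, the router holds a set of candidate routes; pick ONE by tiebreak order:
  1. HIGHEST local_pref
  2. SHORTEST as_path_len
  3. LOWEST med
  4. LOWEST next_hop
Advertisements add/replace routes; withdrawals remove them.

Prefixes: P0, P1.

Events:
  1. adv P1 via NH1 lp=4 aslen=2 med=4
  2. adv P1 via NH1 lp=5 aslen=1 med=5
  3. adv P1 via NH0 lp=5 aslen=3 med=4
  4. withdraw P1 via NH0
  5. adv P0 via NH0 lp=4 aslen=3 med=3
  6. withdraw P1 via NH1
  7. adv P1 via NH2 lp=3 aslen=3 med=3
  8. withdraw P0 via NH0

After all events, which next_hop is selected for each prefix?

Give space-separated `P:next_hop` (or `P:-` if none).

Op 1: best P0=- P1=NH1
Op 2: best P0=- P1=NH1
Op 3: best P0=- P1=NH1
Op 4: best P0=- P1=NH1
Op 5: best P0=NH0 P1=NH1
Op 6: best P0=NH0 P1=-
Op 7: best P0=NH0 P1=NH2
Op 8: best P0=- P1=NH2

Answer: P0:- P1:NH2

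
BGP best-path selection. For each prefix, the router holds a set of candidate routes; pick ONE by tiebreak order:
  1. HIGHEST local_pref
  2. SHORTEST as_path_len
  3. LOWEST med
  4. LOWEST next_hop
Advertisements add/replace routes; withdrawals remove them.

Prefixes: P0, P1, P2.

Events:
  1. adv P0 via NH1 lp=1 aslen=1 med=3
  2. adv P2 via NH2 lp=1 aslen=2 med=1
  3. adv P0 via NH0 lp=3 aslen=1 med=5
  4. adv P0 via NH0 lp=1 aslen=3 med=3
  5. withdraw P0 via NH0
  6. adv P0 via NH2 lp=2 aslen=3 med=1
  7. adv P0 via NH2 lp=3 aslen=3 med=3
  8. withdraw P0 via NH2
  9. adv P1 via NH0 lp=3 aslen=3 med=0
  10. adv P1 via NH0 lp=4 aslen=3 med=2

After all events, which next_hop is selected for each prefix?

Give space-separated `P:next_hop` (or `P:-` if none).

Answer: P0:NH1 P1:NH0 P2:NH2

Derivation:
Op 1: best P0=NH1 P1=- P2=-
Op 2: best P0=NH1 P1=- P2=NH2
Op 3: best P0=NH0 P1=- P2=NH2
Op 4: best P0=NH1 P1=- P2=NH2
Op 5: best P0=NH1 P1=- P2=NH2
Op 6: best P0=NH2 P1=- P2=NH2
Op 7: best P0=NH2 P1=- P2=NH2
Op 8: best P0=NH1 P1=- P2=NH2
Op 9: best P0=NH1 P1=NH0 P2=NH2
Op 10: best P0=NH1 P1=NH0 P2=NH2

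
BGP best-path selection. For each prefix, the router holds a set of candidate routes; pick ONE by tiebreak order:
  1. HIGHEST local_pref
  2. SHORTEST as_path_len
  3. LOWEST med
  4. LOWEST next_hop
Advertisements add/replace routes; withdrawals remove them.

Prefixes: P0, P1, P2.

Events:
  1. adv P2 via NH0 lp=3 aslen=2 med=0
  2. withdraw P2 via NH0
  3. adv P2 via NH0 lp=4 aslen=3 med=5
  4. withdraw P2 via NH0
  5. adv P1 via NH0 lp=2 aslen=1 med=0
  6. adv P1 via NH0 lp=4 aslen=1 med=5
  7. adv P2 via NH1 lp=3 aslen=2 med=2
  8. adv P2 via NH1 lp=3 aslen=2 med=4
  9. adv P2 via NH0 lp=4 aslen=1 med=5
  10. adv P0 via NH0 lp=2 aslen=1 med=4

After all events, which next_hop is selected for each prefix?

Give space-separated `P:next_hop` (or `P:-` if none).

Op 1: best P0=- P1=- P2=NH0
Op 2: best P0=- P1=- P2=-
Op 3: best P0=- P1=- P2=NH0
Op 4: best P0=- P1=- P2=-
Op 5: best P0=- P1=NH0 P2=-
Op 6: best P0=- P1=NH0 P2=-
Op 7: best P0=- P1=NH0 P2=NH1
Op 8: best P0=- P1=NH0 P2=NH1
Op 9: best P0=- P1=NH0 P2=NH0
Op 10: best P0=NH0 P1=NH0 P2=NH0

Answer: P0:NH0 P1:NH0 P2:NH0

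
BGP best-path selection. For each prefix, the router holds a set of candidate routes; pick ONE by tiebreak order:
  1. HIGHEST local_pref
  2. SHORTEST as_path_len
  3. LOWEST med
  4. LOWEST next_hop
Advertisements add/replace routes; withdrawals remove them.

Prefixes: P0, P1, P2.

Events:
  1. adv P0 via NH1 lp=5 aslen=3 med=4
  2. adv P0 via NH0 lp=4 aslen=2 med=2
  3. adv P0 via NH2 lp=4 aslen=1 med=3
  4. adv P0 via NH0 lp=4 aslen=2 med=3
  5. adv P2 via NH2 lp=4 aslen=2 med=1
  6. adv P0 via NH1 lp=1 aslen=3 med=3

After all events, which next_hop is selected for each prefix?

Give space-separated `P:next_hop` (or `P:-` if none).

Answer: P0:NH2 P1:- P2:NH2

Derivation:
Op 1: best P0=NH1 P1=- P2=-
Op 2: best P0=NH1 P1=- P2=-
Op 3: best P0=NH1 P1=- P2=-
Op 4: best P0=NH1 P1=- P2=-
Op 5: best P0=NH1 P1=- P2=NH2
Op 6: best P0=NH2 P1=- P2=NH2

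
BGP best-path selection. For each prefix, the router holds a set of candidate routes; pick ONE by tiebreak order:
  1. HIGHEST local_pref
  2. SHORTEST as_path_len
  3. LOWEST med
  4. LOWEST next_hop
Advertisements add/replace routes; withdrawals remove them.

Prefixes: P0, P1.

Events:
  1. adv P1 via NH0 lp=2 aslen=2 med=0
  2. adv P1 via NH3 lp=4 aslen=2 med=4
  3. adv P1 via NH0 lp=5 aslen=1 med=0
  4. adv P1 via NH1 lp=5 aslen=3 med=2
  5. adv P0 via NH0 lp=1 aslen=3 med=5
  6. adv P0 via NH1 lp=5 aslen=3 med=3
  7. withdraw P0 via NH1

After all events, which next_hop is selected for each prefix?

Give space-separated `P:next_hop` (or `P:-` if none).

Op 1: best P0=- P1=NH0
Op 2: best P0=- P1=NH3
Op 3: best P0=- P1=NH0
Op 4: best P0=- P1=NH0
Op 5: best P0=NH0 P1=NH0
Op 6: best P0=NH1 P1=NH0
Op 7: best P0=NH0 P1=NH0

Answer: P0:NH0 P1:NH0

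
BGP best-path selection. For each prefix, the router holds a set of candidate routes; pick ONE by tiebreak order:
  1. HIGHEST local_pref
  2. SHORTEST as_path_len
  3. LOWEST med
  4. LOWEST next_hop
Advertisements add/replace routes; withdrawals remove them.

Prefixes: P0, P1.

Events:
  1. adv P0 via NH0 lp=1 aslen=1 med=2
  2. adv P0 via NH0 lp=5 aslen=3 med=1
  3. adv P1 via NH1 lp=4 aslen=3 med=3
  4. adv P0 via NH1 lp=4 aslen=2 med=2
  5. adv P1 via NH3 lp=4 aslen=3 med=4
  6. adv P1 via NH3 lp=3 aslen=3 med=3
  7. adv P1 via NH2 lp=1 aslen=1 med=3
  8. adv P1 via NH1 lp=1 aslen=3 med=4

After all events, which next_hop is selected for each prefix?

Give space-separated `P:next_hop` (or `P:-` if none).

Answer: P0:NH0 P1:NH3

Derivation:
Op 1: best P0=NH0 P1=-
Op 2: best P0=NH0 P1=-
Op 3: best P0=NH0 P1=NH1
Op 4: best P0=NH0 P1=NH1
Op 5: best P0=NH0 P1=NH1
Op 6: best P0=NH0 P1=NH1
Op 7: best P0=NH0 P1=NH1
Op 8: best P0=NH0 P1=NH3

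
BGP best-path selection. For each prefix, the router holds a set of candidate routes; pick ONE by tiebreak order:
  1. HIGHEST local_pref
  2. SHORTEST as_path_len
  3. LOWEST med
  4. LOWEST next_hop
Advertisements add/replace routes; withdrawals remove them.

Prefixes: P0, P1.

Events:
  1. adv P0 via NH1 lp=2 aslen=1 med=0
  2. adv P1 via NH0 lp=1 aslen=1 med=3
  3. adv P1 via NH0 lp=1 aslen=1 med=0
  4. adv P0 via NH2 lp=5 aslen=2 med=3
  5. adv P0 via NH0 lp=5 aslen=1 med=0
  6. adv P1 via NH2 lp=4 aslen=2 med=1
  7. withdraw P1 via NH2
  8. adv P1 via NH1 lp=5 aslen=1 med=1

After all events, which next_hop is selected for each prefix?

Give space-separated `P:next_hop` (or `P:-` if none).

Answer: P0:NH0 P1:NH1

Derivation:
Op 1: best P0=NH1 P1=-
Op 2: best P0=NH1 P1=NH0
Op 3: best P0=NH1 P1=NH0
Op 4: best P0=NH2 P1=NH0
Op 5: best P0=NH0 P1=NH0
Op 6: best P0=NH0 P1=NH2
Op 7: best P0=NH0 P1=NH0
Op 8: best P0=NH0 P1=NH1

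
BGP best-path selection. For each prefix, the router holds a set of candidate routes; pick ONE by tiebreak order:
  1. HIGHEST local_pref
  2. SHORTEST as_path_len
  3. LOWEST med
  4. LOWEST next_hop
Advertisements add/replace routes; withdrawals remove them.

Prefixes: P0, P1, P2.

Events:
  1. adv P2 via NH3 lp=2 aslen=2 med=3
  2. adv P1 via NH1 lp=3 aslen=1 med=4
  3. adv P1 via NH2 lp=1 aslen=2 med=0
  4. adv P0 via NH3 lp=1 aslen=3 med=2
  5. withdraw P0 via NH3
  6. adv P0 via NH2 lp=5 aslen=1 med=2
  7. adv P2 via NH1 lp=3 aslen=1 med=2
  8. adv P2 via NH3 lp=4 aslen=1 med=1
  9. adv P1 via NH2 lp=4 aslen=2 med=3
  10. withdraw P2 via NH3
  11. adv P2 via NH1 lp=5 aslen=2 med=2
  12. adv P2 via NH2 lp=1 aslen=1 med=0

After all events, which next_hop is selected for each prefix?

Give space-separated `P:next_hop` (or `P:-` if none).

Op 1: best P0=- P1=- P2=NH3
Op 2: best P0=- P1=NH1 P2=NH3
Op 3: best P0=- P1=NH1 P2=NH3
Op 4: best P0=NH3 P1=NH1 P2=NH3
Op 5: best P0=- P1=NH1 P2=NH3
Op 6: best P0=NH2 P1=NH1 P2=NH3
Op 7: best P0=NH2 P1=NH1 P2=NH1
Op 8: best P0=NH2 P1=NH1 P2=NH3
Op 9: best P0=NH2 P1=NH2 P2=NH3
Op 10: best P0=NH2 P1=NH2 P2=NH1
Op 11: best P0=NH2 P1=NH2 P2=NH1
Op 12: best P0=NH2 P1=NH2 P2=NH1

Answer: P0:NH2 P1:NH2 P2:NH1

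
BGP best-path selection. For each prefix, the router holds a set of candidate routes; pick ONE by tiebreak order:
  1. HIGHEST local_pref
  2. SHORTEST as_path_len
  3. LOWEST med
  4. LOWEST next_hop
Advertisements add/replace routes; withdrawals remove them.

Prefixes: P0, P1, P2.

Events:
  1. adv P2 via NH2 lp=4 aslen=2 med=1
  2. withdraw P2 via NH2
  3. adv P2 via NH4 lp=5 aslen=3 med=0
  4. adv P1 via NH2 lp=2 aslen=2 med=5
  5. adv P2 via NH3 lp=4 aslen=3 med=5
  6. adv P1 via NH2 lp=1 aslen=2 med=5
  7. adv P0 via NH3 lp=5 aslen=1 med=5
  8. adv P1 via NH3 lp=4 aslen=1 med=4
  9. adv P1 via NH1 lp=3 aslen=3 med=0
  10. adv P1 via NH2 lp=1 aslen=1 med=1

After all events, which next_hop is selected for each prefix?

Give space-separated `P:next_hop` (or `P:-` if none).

Op 1: best P0=- P1=- P2=NH2
Op 2: best P0=- P1=- P2=-
Op 3: best P0=- P1=- P2=NH4
Op 4: best P0=- P1=NH2 P2=NH4
Op 5: best P0=- P1=NH2 P2=NH4
Op 6: best P0=- P1=NH2 P2=NH4
Op 7: best P0=NH3 P1=NH2 P2=NH4
Op 8: best P0=NH3 P1=NH3 P2=NH4
Op 9: best P0=NH3 P1=NH3 P2=NH4
Op 10: best P0=NH3 P1=NH3 P2=NH4

Answer: P0:NH3 P1:NH3 P2:NH4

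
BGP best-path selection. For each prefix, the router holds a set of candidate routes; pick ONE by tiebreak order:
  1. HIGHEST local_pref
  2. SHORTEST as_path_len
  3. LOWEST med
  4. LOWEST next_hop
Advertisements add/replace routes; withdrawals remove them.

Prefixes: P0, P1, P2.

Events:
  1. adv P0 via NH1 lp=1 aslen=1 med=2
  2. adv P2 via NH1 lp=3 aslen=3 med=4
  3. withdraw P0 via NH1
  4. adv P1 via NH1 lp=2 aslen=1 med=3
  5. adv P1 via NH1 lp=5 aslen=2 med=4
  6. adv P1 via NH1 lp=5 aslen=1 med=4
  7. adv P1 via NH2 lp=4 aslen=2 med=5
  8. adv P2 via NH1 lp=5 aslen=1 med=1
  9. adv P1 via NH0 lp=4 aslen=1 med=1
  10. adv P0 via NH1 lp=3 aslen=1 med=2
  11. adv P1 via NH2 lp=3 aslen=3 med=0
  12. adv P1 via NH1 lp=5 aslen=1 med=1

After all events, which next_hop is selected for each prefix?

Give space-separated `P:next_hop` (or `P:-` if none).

Op 1: best P0=NH1 P1=- P2=-
Op 2: best P0=NH1 P1=- P2=NH1
Op 3: best P0=- P1=- P2=NH1
Op 4: best P0=- P1=NH1 P2=NH1
Op 5: best P0=- P1=NH1 P2=NH1
Op 6: best P0=- P1=NH1 P2=NH1
Op 7: best P0=- P1=NH1 P2=NH1
Op 8: best P0=- P1=NH1 P2=NH1
Op 9: best P0=- P1=NH1 P2=NH1
Op 10: best P0=NH1 P1=NH1 P2=NH1
Op 11: best P0=NH1 P1=NH1 P2=NH1
Op 12: best P0=NH1 P1=NH1 P2=NH1

Answer: P0:NH1 P1:NH1 P2:NH1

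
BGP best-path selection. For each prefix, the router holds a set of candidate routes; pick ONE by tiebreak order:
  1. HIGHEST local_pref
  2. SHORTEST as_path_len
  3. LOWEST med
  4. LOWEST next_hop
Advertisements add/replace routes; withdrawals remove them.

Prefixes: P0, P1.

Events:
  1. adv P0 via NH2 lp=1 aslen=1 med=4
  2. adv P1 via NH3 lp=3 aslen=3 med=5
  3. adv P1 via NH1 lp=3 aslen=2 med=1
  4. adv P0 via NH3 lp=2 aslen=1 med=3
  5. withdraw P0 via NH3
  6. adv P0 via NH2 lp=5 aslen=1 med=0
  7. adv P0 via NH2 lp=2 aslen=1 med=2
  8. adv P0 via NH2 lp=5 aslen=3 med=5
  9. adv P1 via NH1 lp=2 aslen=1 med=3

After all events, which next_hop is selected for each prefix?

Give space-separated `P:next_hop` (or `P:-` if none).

Op 1: best P0=NH2 P1=-
Op 2: best P0=NH2 P1=NH3
Op 3: best P0=NH2 P1=NH1
Op 4: best P0=NH3 P1=NH1
Op 5: best P0=NH2 P1=NH1
Op 6: best P0=NH2 P1=NH1
Op 7: best P0=NH2 P1=NH1
Op 8: best P0=NH2 P1=NH1
Op 9: best P0=NH2 P1=NH3

Answer: P0:NH2 P1:NH3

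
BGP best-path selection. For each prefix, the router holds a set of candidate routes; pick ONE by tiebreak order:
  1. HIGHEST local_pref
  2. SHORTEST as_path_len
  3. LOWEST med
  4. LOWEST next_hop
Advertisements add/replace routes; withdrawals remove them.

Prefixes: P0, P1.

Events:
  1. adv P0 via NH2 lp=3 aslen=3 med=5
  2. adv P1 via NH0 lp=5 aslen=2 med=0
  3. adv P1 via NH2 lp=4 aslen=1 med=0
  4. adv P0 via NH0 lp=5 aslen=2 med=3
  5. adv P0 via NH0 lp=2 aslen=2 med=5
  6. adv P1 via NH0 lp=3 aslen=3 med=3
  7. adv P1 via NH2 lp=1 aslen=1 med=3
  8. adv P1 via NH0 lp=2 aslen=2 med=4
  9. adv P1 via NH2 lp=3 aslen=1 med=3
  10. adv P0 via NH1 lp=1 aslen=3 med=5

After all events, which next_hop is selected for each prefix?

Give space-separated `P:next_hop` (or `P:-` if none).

Answer: P0:NH2 P1:NH2

Derivation:
Op 1: best P0=NH2 P1=-
Op 2: best P0=NH2 P1=NH0
Op 3: best P0=NH2 P1=NH0
Op 4: best P0=NH0 P1=NH0
Op 5: best P0=NH2 P1=NH0
Op 6: best P0=NH2 P1=NH2
Op 7: best P0=NH2 P1=NH0
Op 8: best P0=NH2 P1=NH0
Op 9: best P0=NH2 P1=NH2
Op 10: best P0=NH2 P1=NH2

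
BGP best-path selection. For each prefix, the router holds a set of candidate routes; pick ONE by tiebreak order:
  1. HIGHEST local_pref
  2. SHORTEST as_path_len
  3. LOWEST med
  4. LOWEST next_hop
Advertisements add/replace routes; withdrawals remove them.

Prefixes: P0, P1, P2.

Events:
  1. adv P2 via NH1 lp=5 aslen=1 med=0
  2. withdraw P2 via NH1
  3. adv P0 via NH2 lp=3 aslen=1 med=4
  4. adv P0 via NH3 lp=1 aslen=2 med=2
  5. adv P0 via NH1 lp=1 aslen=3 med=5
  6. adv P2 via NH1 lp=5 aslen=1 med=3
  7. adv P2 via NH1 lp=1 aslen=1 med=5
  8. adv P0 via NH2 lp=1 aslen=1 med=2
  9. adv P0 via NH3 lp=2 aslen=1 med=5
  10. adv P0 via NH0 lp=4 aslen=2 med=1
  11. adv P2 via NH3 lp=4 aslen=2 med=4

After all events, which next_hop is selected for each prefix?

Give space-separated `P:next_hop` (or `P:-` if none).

Op 1: best P0=- P1=- P2=NH1
Op 2: best P0=- P1=- P2=-
Op 3: best P0=NH2 P1=- P2=-
Op 4: best P0=NH2 P1=- P2=-
Op 5: best P0=NH2 P1=- P2=-
Op 6: best P0=NH2 P1=- P2=NH1
Op 7: best P0=NH2 P1=- P2=NH1
Op 8: best P0=NH2 P1=- P2=NH1
Op 9: best P0=NH3 P1=- P2=NH1
Op 10: best P0=NH0 P1=- P2=NH1
Op 11: best P0=NH0 P1=- P2=NH3

Answer: P0:NH0 P1:- P2:NH3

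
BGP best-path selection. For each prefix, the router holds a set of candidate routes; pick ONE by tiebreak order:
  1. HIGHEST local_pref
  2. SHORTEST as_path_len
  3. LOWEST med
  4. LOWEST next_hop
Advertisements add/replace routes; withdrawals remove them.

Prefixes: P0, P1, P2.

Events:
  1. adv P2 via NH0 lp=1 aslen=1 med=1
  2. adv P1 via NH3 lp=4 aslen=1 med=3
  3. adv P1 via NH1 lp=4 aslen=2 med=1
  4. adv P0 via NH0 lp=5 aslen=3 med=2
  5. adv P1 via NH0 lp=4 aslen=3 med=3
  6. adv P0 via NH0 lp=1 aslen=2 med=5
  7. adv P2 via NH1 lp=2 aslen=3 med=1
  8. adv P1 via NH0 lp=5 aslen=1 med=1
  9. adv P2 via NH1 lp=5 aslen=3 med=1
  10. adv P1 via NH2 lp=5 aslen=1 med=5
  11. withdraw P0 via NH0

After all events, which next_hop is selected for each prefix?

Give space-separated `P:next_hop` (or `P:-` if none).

Answer: P0:- P1:NH0 P2:NH1

Derivation:
Op 1: best P0=- P1=- P2=NH0
Op 2: best P0=- P1=NH3 P2=NH0
Op 3: best P0=- P1=NH3 P2=NH0
Op 4: best P0=NH0 P1=NH3 P2=NH0
Op 5: best P0=NH0 P1=NH3 P2=NH0
Op 6: best P0=NH0 P1=NH3 P2=NH0
Op 7: best P0=NH0 P1=NH3 P2=NH1
Op 8: best P0=NH0 P1=NH0 P2=NH1
Op 9: best P0=NH0 P1=NH0 P2=NH1
Op 10: best P0=NH0 P1=NH0 P2=NH1
Op 11: best P0=- P1=NH0 P2=NH1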